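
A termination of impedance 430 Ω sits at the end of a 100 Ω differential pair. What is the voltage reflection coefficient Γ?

Γ = (Z_L − Z_0)/(Z_L + Z_0) = (430 − 100)/(430 + 100) = 330/530

Γ = 0.623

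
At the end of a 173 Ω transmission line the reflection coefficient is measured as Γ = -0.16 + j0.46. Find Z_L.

Z_L ≈ 84.7 + j102 Ω

Z_L = Z_0·(1 + Γ)/(1 − Γ) = 173·(0.84 + j0.46)/(1.16 − j0.46)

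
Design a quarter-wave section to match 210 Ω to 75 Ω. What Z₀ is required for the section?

Z_qwt = √(Z_0·R_L) = √(75 × 210) = √15750

Z_qwt ≈ 125 Ω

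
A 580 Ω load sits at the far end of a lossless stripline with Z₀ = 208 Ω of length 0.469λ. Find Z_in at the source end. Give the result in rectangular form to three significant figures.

βl = 2π × 0.469 = 169°
tan(βl) = tan(169°) = -0.197
Z_in = Z_0·(Z_L + jZ_0·tanβl)/(Z_0 + jZ_L·tanβl)
     = 208·(580 − j41)/(208 − j114)

Z_in ≈ 463 + j213 Ω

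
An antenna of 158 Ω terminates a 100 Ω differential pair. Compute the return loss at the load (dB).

Γ = (158 − 100)/(158 + 100) = 0.225
RL = −20·log₁₀|Γ| = −20·log₁₀(0.225)

RL ≈ 13 dB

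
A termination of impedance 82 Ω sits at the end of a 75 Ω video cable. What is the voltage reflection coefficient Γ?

Γ = (Z_L − Z_0)/(Z_L + Z_0) = (82 − 75)/(82 + 75) = 7/157

Γ = 0.0446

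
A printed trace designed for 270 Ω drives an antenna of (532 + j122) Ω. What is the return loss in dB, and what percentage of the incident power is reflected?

RL ≈ 8.96 dB; 12.7% of incident power reflected

Γ = (262 + j122)/(802 + j122), |Γ| = 0.356
RL = −20·log₁₀(0.356) = 8.96 dB
P_refl/P_inc = |Γ|² = 0.127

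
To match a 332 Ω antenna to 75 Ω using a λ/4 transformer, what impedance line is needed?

Z_qwt = √(Z_0·R_L) = √(75 × 332) = √24900

Z_qwt ≈ 158 Ω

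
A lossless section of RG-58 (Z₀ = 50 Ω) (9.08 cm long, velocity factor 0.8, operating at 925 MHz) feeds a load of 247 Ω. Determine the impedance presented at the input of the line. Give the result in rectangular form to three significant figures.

Z_in ≈ 15.1 + j34.1 Ω

λ = v/f = 0.8·c / 925 MHz = 0.259 m
βl = 2π·l/λ = 2π × 0.35 = 126°
tan(βl) = tan(126°) = -1.38
Z_in = Z_0·(Z_L + jZ_0·tanβl)/(Z_0 + jZ_L·tanβl)
     = 50·(247 − j68.9)/(50 − j340)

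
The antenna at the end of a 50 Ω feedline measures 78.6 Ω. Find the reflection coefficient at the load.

Γ = 0.222

Γ = (Z_L − Z_0)/(Z_L + Z_0) = (78.6 − 50)/(78.6 + 50) = 28.6/128.6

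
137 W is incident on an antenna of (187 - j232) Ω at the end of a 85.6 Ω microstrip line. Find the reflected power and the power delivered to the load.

|Γ| = |(101.4 − j232)/(272.6 − j232)| = 0.707
|Γ|² = 0.5
P_refl = |Γ|²·P_inc = 68.5 W, P_del = (1 − |Γ|²)·P_inc = 68.5 W

P_reflected ≈ 68.5 W; P_delivered ≈ 68.5 W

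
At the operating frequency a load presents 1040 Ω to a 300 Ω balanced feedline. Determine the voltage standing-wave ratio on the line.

Γ = (1040 − 300)/(1040 + 300) = 0.552
VSWR = (1 + 0.552)/(1 − 0.552)

VSWR ≈ 3.47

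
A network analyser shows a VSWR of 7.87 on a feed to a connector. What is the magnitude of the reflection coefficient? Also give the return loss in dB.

|Γ| ≈ 0.775; return loss ≈ 2.22 dB

|Γ| = (S − 1)/(S + 1) = (7.87 − 1)/(7.87 + 1) = 6.87/8.87
RL = −20·log₁₀|Γ| = −20·log₁₀(0.775)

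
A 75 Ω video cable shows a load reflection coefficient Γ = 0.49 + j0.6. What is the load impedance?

Z_L = Z_0·(1 + Γ)/(1 − Γ) = 75·(1.49 + j0.6)/(0.51 − j0.6)

Z_L ≈ 48.4 + j145 Ω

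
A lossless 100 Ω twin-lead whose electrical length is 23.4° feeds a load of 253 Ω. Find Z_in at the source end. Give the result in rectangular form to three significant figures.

tan(βl) = tan(23.4°) = 0.433
Z_in = Z_0·(Z_L + jZ_0·tanβl)/(Z_0 + jZ_L·tanβl)
     = 100·(253 + j43.3)/(100 + j109)

Z_in ≈ 137 − j106 Ω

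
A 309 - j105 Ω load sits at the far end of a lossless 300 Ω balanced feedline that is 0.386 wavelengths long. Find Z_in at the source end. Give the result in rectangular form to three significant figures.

βl = 2π × 0.386 = 139°
tan(βl) = tan(139°) = -0.871
Z_in = Z_0·(Z_L + jZ_0·tanβl)/(Z_0 + jZ_L·tanβl)
     = 300·(309 − j366)/(209 − j269)

Z_in ≈ 422 + j17.4 Ω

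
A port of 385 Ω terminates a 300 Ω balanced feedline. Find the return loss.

Γ = (385 − 300)/(385 + 300) = 0.124
RL = −20·log₁₀|Γ| = −20·log₁₀(0.124)

RL ≈ 18.1 dB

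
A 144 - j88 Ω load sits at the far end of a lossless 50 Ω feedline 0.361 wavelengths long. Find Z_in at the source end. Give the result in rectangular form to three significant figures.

Z_in ≈ 26.8 + j50.5 Ω

βl = 2π × 0.361 = 130°
tan(βl) = tan(130°) = -1.19
Z_in = Z_0·(Z_L + jZ_0·tanβl)/(Z_0 + jZ_L·tanβl)
     = 50·(144 − j148)/(-55 − j172)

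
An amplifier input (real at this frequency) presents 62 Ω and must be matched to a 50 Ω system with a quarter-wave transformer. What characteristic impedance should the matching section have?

Z_qwt = √(Z_0·R_L) = √(50 × 62) = √3100

Z_qwt ≈ 55.7 Ω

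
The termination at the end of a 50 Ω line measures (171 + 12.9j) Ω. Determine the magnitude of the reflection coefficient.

Γ = (Z_L − Z_0)/(Z_L + Z_0) = (121 + j12.9)/(221 + j12.9)
|Γ| = 122/221

|Γ| ≈ 0.55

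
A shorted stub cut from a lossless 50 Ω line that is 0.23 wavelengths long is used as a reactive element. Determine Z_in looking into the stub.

Z_in ≈ +j396 Ω

βl = 2π × 0.23 = 82.8°
tan(βl) = 7.92
For a shorted stub, Z_in = jZ_0·tan(βl)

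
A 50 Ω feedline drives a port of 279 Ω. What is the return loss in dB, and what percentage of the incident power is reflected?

Γ = (279 − 50)/(279 + 50) = 0.696
RL = −20·log₁₀(0.696) = 3.15 dB
P_refl/P_inc = |Γ|² = 0.484

RL ≈ 3.15 dB; 48.4% of incident power reflected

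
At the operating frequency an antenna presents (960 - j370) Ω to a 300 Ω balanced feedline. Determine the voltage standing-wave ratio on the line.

Γ = (Z_L − Z_0)/(Z_L + Z_0) = (660 − j370)/(1260 − j370)
|Γ| = 757/1310 = 0.576
VSWR = (1 + |Γ|)/(1 − |Γ|) = 1.58/0.424

VSWR ≈ 3.72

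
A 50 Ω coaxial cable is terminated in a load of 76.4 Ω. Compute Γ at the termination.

Γ = (Z_L − Z_0)/(Z_L + Z_0) = (76.4 − 50)/(76.4 + 50) = 26.4/126.4

Γ = 0.209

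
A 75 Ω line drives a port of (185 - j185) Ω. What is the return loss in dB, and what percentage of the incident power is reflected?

RL ≈ 3.42 dB; 45.5% of incident power reflected

Γ = (110 − j185)/(260 − j185), |Γ| = 0.674
RL = −20·log₁₀(0.674) = 3.42 dB
P_refl/P_inc = |Γ|² = 0.455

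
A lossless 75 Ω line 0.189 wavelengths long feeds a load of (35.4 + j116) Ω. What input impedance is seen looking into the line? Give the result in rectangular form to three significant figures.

Z_in ≈ 26.9 − j95.4 Ω

βl = 2π × 0.189 = 68°
tan(βl) = tan(68°) = 2.48
Z_in = Z_0·(Z_L + jZ_0·tanβl)/(Z_0 + jZ_L·tanβl)
     = 75·(35.4 + j302)/(-213 + j87.8)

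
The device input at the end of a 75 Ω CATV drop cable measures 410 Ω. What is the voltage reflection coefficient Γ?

Γ = 0.691

Γ = (Z_L − Z_0)/(Z_L + Z_0) = (410 − 75)/(410 + 75) = 335/485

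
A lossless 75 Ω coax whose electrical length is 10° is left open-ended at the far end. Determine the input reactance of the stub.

X_in ≈ -425 Ω (capacitive)

tan(βl) = 0.176
For an open-ended stub, Z_in = −jZ_0·cot(βl) = −jZ_0/tan(βl)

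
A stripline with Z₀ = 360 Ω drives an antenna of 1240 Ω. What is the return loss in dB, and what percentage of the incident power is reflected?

Γ = (1240 − 360)/(1240 + 360) = 0.55
RL = −20·log₁₀(0.55) = 5.19 dB
P_refl/P_inc = |Γ|² = 0.303

RL ≈ 5.19 dB; 30.3% of incident power reflected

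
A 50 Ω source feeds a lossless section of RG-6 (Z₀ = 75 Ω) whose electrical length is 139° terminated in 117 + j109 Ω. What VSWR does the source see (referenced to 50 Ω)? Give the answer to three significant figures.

VSWR ≈ 2.87

tan(βl) = -0.869
Z_in = Z_0·(Z_L + jZ_0·tanβl)/(Z_0 + jZ_L·tanβl) = 29.5 + j37 Ω
Γ_s = (Z_in − Z_s)/(Z_in + Z_s) = (-20.5 + j37)/(79.5 + j37), |Γ_s| = 0.483
VSWR = (1 + |Γ_s|)/(1 − |Γ_s|)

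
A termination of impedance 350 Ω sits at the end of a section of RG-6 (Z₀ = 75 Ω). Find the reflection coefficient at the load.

Γ = 0.647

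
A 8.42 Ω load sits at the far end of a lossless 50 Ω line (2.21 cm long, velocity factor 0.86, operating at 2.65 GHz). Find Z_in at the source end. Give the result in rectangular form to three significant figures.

Z_in ≈ 174 + j143 Ω

λ = v/f = 0.86·c / 2.65 GHz = 0.0974 m
βl = 2π·l/λ = 2π × 0.227 = 81.7°
tan(βl) = tan(81.7°) = 6.87
Z_in = Z_0·(Z_L + jZ_0·tanβl)/(Z_0 + jZ_L·tanβl)
     = 50·(8.42 + j344)/(50 + j57.8)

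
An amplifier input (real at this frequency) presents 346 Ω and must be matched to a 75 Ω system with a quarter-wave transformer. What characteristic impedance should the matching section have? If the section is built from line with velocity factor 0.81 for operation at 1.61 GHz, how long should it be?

Z_qwt ≈ 161 Ω; length ≈ 3.77 cm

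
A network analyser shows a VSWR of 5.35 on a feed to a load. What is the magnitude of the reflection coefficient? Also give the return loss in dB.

|Γ| = (S − 1)/(S + 1) = (5.35 − 1)/(5.35 + 1) = 4.35/6.35
RL = −20·log₁₀|Γ| = −20·log₁₀(0.685)

|Γ| ≈ 0.685; return loss ≈ 3.29 dB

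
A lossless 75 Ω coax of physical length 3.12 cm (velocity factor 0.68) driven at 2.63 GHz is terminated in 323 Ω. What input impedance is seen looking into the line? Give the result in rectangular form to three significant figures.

Z_in ≈ 47.3 + j90.8 Ω

λ = v/f = 0.68·c / 2.63 GHz = 0.0776 m
βl = 2π·l/λ = 2π × 0.402 = 145°
tan(βl) = tan(145°) = -0.705
Z_in = Z_0·(Z_L + jZ_0·tanβl)/(Z_0 + jZ_L·tanβl)
     = 75·(323 − j52.9)/(75 − j228)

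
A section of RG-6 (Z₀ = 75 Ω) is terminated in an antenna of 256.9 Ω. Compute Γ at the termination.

Γ = (Z_L − Z_0)/(Z_L + Z_0) = (256.9 − 75)/(256.9 + 75) = 181.9/331.9

Γ = 0.548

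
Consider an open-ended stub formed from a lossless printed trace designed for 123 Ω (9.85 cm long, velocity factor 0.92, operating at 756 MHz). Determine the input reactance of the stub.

X_in ≈ 15.4 Ω (inductive)

λ = v/f = 0.92·c / 756 MHz = 0.365 m
βl = 2π·l/λ = 2π × 0.27 = 97.1°
tan(βl) = -7.99
For an open-ended stub, Z_in = −jZ_0·cot(βl) = −jZ_0/tan(βl)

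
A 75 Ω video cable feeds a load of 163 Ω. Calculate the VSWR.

VSWR ≈ 2.17

Γ = (163 − 75)/(163 + 75) = 0.37
VSWR = (1 + 0.37)/(1 − 0.37)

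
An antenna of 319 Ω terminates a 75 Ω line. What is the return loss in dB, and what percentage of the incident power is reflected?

Γ = (319 − 75)/(319 + 75) = 0.619
RL = −20·log₁₀(0.619) = 4.16 dB
P_refl/P_inc = |Γ|² = 0.384

RL ≈ 4.16 dB; 38.4% of incident power reflected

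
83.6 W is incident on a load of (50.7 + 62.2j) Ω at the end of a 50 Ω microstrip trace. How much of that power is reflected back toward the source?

P_reflected ≈ 23.1 W

|Γ| = |(0.7 + j62.2)/(100.7 + j62.2)| = 0.526
|Γ|² = 0.276
P_refl = |Γ|²·P_inc = 23.1 W, P_del = (1 − |Γ|²)·P_inc = 60.5 W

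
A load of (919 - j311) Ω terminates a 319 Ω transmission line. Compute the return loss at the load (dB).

Γ = (600 − j311)/(1238 − j311), |Γ| = 0.529
RL = −20·log₁₀|Γ| = −20·log₁₀(0.529)

RL ≈ 5.52 dB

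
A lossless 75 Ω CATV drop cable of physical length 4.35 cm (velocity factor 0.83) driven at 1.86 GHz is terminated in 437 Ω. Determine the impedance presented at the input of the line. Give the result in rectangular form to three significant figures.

Z_in ≈ 16.1 + j36.8 Ω

λ = v/f = 0.83·c / 1.86 GHz = 0.134 m
βl = 2π·l/λ = 2π × 0.325 = 117°
tan(βl) = tan(117°) = -1.96
Z_in = Z_0·(Z_L + jZ_0·tanβl)/(Z_0 + jZ_L·tanβl)
     = 75·(437 − j147)/(75 − j858)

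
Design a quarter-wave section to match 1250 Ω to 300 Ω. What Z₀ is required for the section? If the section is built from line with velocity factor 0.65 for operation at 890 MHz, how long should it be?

Z_qwt ≈ 612 Ω; length ≈ 5.48 cm

Z_qwt = √(Z_0·R_L) = √(300 × 1250) = √375000
λ = 0.65·c/f = 0.219 m, so l = λ/4 = 0.0548 m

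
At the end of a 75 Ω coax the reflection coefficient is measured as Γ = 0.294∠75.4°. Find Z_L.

Z_L = Z_0·(1 + Γ)/(1 − Γ) = 75·(1.07 + j0.285)/(0.926 − j0.285)

Z_L ≈ 73 + j45.5 Ω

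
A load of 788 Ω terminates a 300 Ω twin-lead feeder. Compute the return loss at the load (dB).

Γ = (788 − 300)/(788 + 300) = 0.449
RL = −20·log₁₀|Γ| = −20·log₁₀(0.449)

RL ≈ 6.96 dB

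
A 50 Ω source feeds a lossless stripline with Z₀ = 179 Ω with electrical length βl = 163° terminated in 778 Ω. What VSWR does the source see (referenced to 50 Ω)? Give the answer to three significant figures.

VSWR ≈ 14.4

tan(βl) = -0.306
Z_in = Z_0·(Z_L + jZ_0·tanβl)/(Z_0 + jZ_L·tanβl) = 308 + j354 Ω
Γ_s = (Z_in − Z_s)/(Z_in + Z_s) = (258 + j354)/(358 + j354), |Γ_s| = 0.87
VSWR = (1 + |Γ_s|)/(1 − |Γ_s|)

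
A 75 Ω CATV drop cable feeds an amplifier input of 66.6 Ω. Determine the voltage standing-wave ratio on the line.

VSWR ≈ 1.13

Γ = (66.6 − 75)/(66.6 + 75) = -0.0593
VSWR = (1 + 0.0593)/(1 − 0.0593)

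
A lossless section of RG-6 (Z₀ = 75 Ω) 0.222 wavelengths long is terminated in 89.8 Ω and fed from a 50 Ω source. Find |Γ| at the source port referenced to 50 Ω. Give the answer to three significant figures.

βl = 2π × 0.222 = 79.9°
tan(βl) = 5.63
Z_in = Z_0·(Z_L + jZ_0·tanβl)/(Z_0 + jZ_L·tanβl) = 63.2 − j3.95 Ω
Γ_s = (Z_in − Z_s)/(Z_in + Z_s) = (13.2 − j3.95)/(113 − j3.95), |Γ_s| = 0.122

|Γ| ≈ 0.122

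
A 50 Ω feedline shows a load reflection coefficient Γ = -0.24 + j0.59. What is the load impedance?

Z_L ≈ 15.8 + j31.3 Ω

Z_L = Z_0·(1 + Γ)/(1 − Γ) = 50·(0.76 + j0.59)/(1.24 − j0.59)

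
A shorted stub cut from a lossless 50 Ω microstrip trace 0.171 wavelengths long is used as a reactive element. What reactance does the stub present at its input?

X_in ≈ 92.3 Ω (inductive)

βl = 2π × 0.171 = 61.6°
tan(βl) = 1.85
For a shorted stub, Z_in = jZ_0·tan(βl)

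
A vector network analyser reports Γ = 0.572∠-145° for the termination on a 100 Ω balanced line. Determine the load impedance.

Z_L ≈ 29.7 − j29 Ω

Z_L = Z_0·(1 + Γ)/(1 − Γ) = 100·(0.531 − j0.328)/(1.47 + j0.328)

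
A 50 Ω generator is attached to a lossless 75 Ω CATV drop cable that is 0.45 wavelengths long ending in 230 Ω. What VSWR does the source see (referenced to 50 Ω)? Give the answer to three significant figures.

VSWR ≈ 4.37

βl = 2π × 0.45 = 162°
tan(βl) = -0.325
Z_in = Z_0·(Z_L + jZ_0·tanβl)/(Z_0 + jZ_L·tanβl) = 128 + j103 Ω
Γ_s = (Z_in − Z_s)/(Z_in + Z_s) = (77.6 + j103)/(178 + j103), |Γ_s| = 0.628
VSWR = (1 + |Γ_s|)/(1 − |Γ_s|)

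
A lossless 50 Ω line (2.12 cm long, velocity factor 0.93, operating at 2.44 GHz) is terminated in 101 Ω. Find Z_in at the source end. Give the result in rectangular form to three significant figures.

λ = v/f = 0.93·c / 2.44 GHz = 0.114 m
βl = 2π·l/λ = 2π × 0.185 = 66.7°
tan(βl) = tan(66.7°) = 2.33
Z_in = Z_0·(Z_L + jZ_0·tanβl)/(Z_0 + jZ_L·tanβl)
     = 50·(101 + j116)/(50 + j235)

Z_in ≈ 28.1 − j15.5 Ω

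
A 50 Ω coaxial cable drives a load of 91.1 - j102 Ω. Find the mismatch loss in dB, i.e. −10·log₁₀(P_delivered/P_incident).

mismatch loss ≈ 2.21 dB

Γ = (41.1 − j102)/(141.1 − j102), |Γ| = 0.632
|Γ|² = 0.399, so P_del/P_inc = 1 − |Γ|² = 0.601
ML = −10·log₁₀(1 − |Γ|²)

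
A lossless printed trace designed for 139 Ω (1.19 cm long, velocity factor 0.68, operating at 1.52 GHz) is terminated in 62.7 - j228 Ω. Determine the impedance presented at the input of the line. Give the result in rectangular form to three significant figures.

λ = v/f = 0.68·c / 1.52 GHz = 0.134 m
βl = 2π·l/λ = 2π × 0.0887 = 31.9°
tan(βl) = tan(31.9°) = 0.623
Z_in = Z_0·(Z_L + jZ_0·tanβl)/(Z_0 + jZ_L·tanβl)
     = 139·(62.7 − j141)/(281 + j39.1)

Z_in ≈ 20.9 − j72.8 Ω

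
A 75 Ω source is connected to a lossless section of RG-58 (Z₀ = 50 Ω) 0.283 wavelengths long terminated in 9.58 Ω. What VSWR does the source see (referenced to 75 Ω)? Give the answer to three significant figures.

βl = 2π × 0.283 = 102°
tan(βl) = -4.75
Z_in = Z_0·(Z_L + jZ_0·tanβl)/(Z_0 + jZ_L·tanβl) = 124 − j125 Ω
Γ_s = (Z_in − Z_s)/(Z_in + Z_s) = (48.6 − j125)/(199 − j125), |Γ_s| = 0.572
VSWR = (1 + |Γ_s|)/(1 − |Γ_s|)

VSWR ≈ 3.67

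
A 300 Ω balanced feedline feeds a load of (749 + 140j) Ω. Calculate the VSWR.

Γ = (Z_L − Z_0)/(Z_L + Z_0) = (449 + j140)/(1049 + j140)
|Γ| = 470/1060 = 0.444
VSWR = (1 + |Γ|)/(1 − |Γ|) = 1.44/0.556

VSWR ≈ 2.6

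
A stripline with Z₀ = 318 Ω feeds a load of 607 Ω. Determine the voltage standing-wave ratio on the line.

Γ = (607 − 318)/(607 + 318) = 0.312
VSWR = (1 + 0.312)/(1 − 0.312)

VSWR ≈ 1.91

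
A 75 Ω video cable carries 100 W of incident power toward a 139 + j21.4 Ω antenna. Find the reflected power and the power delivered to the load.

|Γ| = |(64 + j21.4)/(214 + j21.4)| = 0.314
|Γ|² = 0.0985
P_refl = |Γ|²·P_inc = 9.85 W, P_del = (1 − |Γ|²)·P_inc = 90.2 W

P_reflected ≈ 9.85 W; P_delivered ≈ 90.2 W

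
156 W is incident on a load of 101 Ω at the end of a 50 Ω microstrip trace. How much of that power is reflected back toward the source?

Γ = (101 − 50)/(101 + 50) = 0.338
|Γ|² = 0.114
P_refl = |Γ|²·P_inc = 17.8 W, P_del = (1 − |Γ|²)·P_inc = 138 W

P_reflected ≈ 17.8 W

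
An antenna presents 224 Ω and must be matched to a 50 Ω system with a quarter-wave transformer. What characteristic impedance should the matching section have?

Z_qwt = √(Z_0·R_L) = √(50 × 224) = √11200

Z_qwt ≈ 106 Ω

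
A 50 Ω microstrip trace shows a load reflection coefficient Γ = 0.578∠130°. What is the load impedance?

Z_L ≈ 16 + j21.3 Ω

Z_L = Z_0·(1 + Γ)/(1 − Γ) = 50·(0.628 + j0.443)/(1.37 − j0.443)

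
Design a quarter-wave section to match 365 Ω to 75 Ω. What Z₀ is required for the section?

Z_qwt ≈ 165 Ω

Z_qwt = √(Z_0·R_L) = √(75 × 365) = √27380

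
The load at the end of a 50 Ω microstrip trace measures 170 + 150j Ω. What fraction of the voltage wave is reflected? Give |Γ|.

|Γ| ≈ 0.721

Γ = (Z_L − Z_0)/(Z_L + Z_0) = (120 + j150)/(220 + j150)
|Γ| = 192/266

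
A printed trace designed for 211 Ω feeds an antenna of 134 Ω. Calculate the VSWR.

For a purely resistive load, VSWR = R_L/Z_0 or Z_0/R_L (whichever > 1) = 211/134

VSWR ≈ 1.57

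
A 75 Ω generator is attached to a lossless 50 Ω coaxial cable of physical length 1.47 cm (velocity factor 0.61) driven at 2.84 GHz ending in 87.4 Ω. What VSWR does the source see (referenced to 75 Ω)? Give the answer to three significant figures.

λ = v/f = 0.61·c / 2.84 GHz = 0.0644 m
βl = 2π·l/λ = 2π × 0.228 = 82.1°
tan(βl) = 7.23
Z_in = Z_0·(Z_L + jZ_0·tanβl)/(Z_0 + jZ_L·tanβl) = 29 − j4.62 Ω
Γ_s = (Z_in − Z_s)/(Z_in + Z_s) = (-46 − j4.62)/(104 − j4.62), |Γ_s| = 0.445
VSWR = (1 + |Γ_s|)/(1 − |Γ_s|)

VSWR ≈ 2.6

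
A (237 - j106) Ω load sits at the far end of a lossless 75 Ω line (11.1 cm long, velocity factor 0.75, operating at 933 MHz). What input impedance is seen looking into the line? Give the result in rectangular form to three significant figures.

Z_in ≈ 239 + j105 Ω

λ = v/f = 0.75·c / 933 MHz = 0.241 m
βl = 2π·l/λ = 2π × 0.46 = 166°
tan(βl) = tan(166°) = -0.255
Z_in = Z_0·(Z_L + jZ_0·tanβl)/(Z_0 + jZ_L·tanβl)
     = 75·(237 − j125)/(48 − j60.4)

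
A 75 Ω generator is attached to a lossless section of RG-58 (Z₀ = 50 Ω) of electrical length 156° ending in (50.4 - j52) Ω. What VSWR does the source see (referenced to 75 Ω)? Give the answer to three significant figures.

tan(βl) = -0.445
Z_in = Z_0·(Z_L + jZ_0·tanβl)/(Z_0 + jZ_L·tanβl) = 123 − j35.2 Ω
Γ_s = (Z_in − Z_s)/(Z_in + Z_s) = (48.3 − j35.2)/(198 − j35.2), |Γ_s| = 0.297
VSWR = (1 + |Γ_s|)/(1 − |Γ_s|)

VSWR ≈ 1.84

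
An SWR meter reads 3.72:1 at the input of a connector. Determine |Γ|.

|Γ| = (S − 1)/(S + 1) = (3.72 − 1)/(3.72 + 1) = 2.72/4.72

|Γ| ≈ 0.576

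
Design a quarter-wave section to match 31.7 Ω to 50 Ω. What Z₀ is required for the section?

Z_qwt = √(Z_0·R_L) = √(50 × 31.7) = √1585

Z_qwt ≈ 39.8 Ω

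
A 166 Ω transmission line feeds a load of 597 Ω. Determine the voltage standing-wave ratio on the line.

VSWR ≈ 3.6

For a purely resistive load, VSWR = R_L/Z_0 or Z_0/R_L (whichever > 1) = 597/166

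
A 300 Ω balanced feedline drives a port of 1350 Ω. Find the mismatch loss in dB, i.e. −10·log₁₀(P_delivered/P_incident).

mismatch loss ≈ 2.25 dB

Γ = (1350 − 300)/(1350 + 300) = 0.636
|Γ|² = 0.405, so P_del/P_inc = 1 − |Γ|² = 0.595
ML = −10·log₁₀(1 − |Γ|²)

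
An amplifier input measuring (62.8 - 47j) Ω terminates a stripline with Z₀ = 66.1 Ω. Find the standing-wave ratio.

Γ = (Z_L − Z_0)/(Z_L + Z_0) = (-3.3 − j47)/(128.9 − j47)
|Γ| = 47.1/137 = 0.343
VSWR = (1 + |Γ|)/(1 − |Γ|) = 1.34/0.657

VSWR ≈ 2.05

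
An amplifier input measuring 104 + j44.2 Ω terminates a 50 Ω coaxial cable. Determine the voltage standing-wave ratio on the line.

VSWR ≈ 2.54

Γ = (Z_L − Z_0)/(Z_L + Z_0) = (54 + j44.2)/(154 + j44.2)
|Γ| = 69.8/160 = 0.436
VSWR = (1 + |Γ|)/(1 − |Γ|) = 1.44/0.564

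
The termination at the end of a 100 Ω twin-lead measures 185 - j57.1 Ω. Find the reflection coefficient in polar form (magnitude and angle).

Γ ≈ 0.352 ∠ -22.6°

Γ = (Z_L − Z_0)/(Z_L + Z_0) = (85 − j57.1)/(285 − j57.1)
|Γ| = 102/291 = 0.352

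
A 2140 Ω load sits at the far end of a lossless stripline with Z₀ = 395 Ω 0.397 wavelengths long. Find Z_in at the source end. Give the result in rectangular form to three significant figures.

βl = 2π × 0.397 = 143°
tan(βl) = tan(143°) = -0.756
Z_in = Z_0·(Z_L + jZ_0·tanβl)/(Z_0 + jZ_L·tanβl)
     = 395·(2140 − j299)/(395 − j1620)

Z_in ≈ 189 + j476 Ω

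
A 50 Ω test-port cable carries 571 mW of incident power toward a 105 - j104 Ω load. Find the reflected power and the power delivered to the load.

P_reflected ≈ 227 mW; P_delivered ≈ 344 mW

|Γ| = |(55 − j104)/(155 − j104)| = 0.63
|Γ|² = 0.397
P_refl = |Γ|²·P_inc = 227 mW, P_del = (1 − |Γ|²)·P_inc = 344 mW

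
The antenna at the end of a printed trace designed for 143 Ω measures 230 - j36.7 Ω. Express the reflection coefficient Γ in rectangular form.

Γ = (Z_L − Z_0)/(Z_L + Z_0) = (87 − j36.7)/(373 − j36.7)

Γ ≈ 0.241 − j0.0747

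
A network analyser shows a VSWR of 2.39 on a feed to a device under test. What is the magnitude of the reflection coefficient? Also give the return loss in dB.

|Γ| = (S − 1)/(S + 1) = (2.39 − 1)/(2.39 + 1) = 1.39/3.39
RL = −20·log₁₀|Γ| = −20·log₁₀(0.41)

|Γ| ≈ 0.41; return loss ≈ 7.74 dB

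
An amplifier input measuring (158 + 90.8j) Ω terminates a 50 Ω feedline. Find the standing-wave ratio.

Γ = (Z_L − Z_0)/(Z_L + Z_0) = (108 + j90.8)/(208 + j90.8)
|Γ| = 141/227 = 0.622
VSWR = (1 + |Γ|)/(1 − |Γ|) = 1.62/0.378

VSWR ≈ 4.29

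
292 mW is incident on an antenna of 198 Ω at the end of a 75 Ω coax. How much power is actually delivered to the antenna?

P_delivered ≈ 233 mW

Γ = (198 − 75)/(198 + 75) = 0.451
|Γ|² = 0.203
P_refl = |Γ|²·P_inc = 59.3 mW, P_del = (1 − |Γ|²)·P_inc = 233 mW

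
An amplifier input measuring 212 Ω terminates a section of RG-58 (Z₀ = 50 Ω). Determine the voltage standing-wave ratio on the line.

For a purely resistive load, VSWR = R_L/Z_0 or Z_0/R_L (whichever > 1) = 212/50

VSWR ≈ 4.24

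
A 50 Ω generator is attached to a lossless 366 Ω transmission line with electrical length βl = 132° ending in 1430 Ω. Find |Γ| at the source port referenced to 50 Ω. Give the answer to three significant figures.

|Γ| ≈ 0.867

tan(βl) = -1.11
Z_in = Z_0·(Z_L + jZ_0·tanβl)/(Z_0 + jZ_L·tanβl) = 161 + j292 Ω
Γ_s = (Z_in − Z_s)/(Z_in + Z_s) = (111 + j292)/(211 + j292), |Γ_s| = 0.867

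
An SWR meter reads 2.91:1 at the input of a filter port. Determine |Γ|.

|Γ| = (S − 1)/(S + 1) = (2.91 − 1)/(2.91 + 1) = 1.91/3.91

|Γ| ≈ 0.488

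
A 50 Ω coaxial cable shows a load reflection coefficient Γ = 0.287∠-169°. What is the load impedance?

Z_L ≈ 27.9 − j3.33 Ω

Z_L = Z_0·(1 + Γ)/(1 − Γ) = 50·(0.718 − j0.0548)/(1.28 + j0.0548)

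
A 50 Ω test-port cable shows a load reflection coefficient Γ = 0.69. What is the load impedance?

Z_L = Z_0·(1 + Γ)/(1 − Γ) = 50·(1.69)/(0.31)

Z_L ≈ 273 Ω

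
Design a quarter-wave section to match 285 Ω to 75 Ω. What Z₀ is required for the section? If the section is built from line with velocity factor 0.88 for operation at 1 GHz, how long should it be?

Z_qwt ≈ 146 Ω; length ≈ 6.6 cm

Z_qwt = √(Z_0·R_L) = √(75 × 285) = √21380
λ = 0.88·c/f = 0.264 m, so l = λ/4 = 0.066 m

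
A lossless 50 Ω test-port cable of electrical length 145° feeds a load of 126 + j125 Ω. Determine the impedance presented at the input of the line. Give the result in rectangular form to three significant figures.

Z_in ≈ 17.6 + j44 Ω

tan(βl) = tan(145°) = -0.7
Z_in = Z_0·(Z_L + jZ_0·tanβl)/(Z_0 + jZ_L·tanβl)
     = 50·(126 + j90)/(138 − j88.2)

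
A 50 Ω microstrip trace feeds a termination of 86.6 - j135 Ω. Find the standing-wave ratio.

VSWR ≈ 6.36

Γ = (Z_L − Z_0)/(Z_L + Z_0) = (36.6 − j135)/(136.6 − j135)
|Γ| = 140/192 = 0.728
VSWR = (1 + |Γ|)/(1 − |Γ|) = 1.73/0.272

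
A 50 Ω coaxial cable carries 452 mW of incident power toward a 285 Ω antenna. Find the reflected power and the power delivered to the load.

Γ = (285 − 50)/(285 + 50) = 0.701
|Γ|² = 0.492
P_refl = |Γ|²·P_inc = 222 mW, P_del = (1 − |Γ|²)·P_inc = 230 mW

P_reflected ≈ 222 mW; P_delivered ≈ 230 mW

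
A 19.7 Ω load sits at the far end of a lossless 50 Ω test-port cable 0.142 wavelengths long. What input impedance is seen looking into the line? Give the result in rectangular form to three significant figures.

Z_in ≈ 40.4 + j42.3 Ω

βl = 2π × 0.142 = 51.1°
tan(βl) = tan(51.1°) = 1.24
Z_in = Z_0·(Z_L + jZ_0·tanβl)/(Z_0 + jZ_L·tanβl)
     = 50·(19.7 + j62)/(50 + j24.4)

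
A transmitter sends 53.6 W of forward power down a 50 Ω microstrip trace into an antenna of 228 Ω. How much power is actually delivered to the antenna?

P_delivered ≈ 31.6 W

Γ = (228 − 50)/(228 + 50) = 0.64
|Γ|² = 0.41
P_refl = |Γ|²·P_inc = 22 W, P_del = (1 − |Γ|²)·P_inc = 31.6 W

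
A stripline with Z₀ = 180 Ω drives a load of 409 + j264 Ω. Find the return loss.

Γ = (229 + j264)/(589 + j264), |Γ| = 0.541
RL = −20·log₁₀|Γ| = −20·log₁₀(0.541)

RL ≈ 5.33 dB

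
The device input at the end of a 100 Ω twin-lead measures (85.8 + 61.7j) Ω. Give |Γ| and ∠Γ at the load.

Γ ≈ 0.323 ∠ 84.6°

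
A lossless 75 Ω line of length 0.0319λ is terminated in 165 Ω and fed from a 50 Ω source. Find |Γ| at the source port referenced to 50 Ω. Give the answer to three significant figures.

βl = 2π × 0.0319 = 11.5°
tan(βl) = 0.203
Z_in = Z_0·(Z_L + jZ_0·tanβl)/(Z_0 + jZ_L·tanβl) = 143 − j48.8 Ω
Γ_s = (Z_in − Z_s)/(Z_in + Z_s) = (93.2 − j48.8)/(193 − j48.8), |Γ_s| = 0.528

|Γ| ≈ 0.528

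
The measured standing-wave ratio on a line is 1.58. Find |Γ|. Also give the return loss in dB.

|Γ| ≈ 0.225; return loss ≈ 13 dB

|Γ| = (S − 1)/(S + 1) = (1.58 − 1)/(1.58 + 1) = 0.58/2.58
RL = −20·log₁₀|Γ| = −20·log₁₀(0.225)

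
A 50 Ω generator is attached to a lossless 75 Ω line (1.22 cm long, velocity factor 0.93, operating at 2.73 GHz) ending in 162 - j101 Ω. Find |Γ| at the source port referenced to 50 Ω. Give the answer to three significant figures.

|Γ| ≈ 0.496

λ = v/f = 0.93·c / 2.73 GHz = 0.102 m
βl = 2π·l/λ = 2π × 0.119 = 43°
tan(βl) = 0.932
Z_in = Z_0·(Z_L + jZ_0·tanβl)/(Z_0 + jZ_L·tanβl) = 33.1 − j43.4 Ω
Γ_s = (Z_in − Z_s)/(Z_in + Z_s) = (-16.9 − j43.4)/(83.1 − j43.4), |Γ_s| = 0.496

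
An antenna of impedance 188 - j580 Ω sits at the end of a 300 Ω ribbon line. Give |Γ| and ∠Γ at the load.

Γ ≈ 0.779 ∠ -51°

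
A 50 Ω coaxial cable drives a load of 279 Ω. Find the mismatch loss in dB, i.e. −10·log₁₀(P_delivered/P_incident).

mismatch loss ≈ 2.88 dB

Γ = (279 − 50)/(279 + 50) = 0.696
|Γ|² = 0.484, so P_del/P_inc = 1 − |Γ|² = 0.516
ML = −10·log₁₀(1 − |Γ|²)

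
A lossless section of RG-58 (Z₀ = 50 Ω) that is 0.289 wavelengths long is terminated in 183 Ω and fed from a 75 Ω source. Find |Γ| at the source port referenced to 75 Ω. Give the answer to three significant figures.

βl = 2π × 0.289 = 104°
tan(βl) = -4
Z_in = Z_0·(Z_L + jZ_0·tanβl)/(Z_0 + jZ_L·tanβl) = 14.4 + j11.5 Ω
Γ_s = (Z_in − Z_s)/(Z_in + Z_s) = (-60.6 + j11.5)/(89.4 + j11.5), |Γ_s| = 0.683

|Γ| ≈ 0.683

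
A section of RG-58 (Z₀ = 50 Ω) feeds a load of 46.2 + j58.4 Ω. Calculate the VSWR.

Γ = (Z_L − Z_0)/(Z_L + Z_0) = (-3.8 + j58.4)/(96.2 + j58.4)
|Γ| = 58.5/113 = 0.52
VSWR = (1 + |Γ|)/(1 − |Γ|) = 1.52/0.48

VSWR ≈ 3.17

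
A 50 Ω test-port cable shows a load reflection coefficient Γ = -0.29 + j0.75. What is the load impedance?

Z_L = Z_0·(1 + Γ)/(1 − Γ) = 50·(0.71 + j0.75)/(1.29 − j0.75)

Z_L ≈ 7.94 + j33.7 Ω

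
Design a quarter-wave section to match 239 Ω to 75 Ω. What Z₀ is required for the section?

Z_qwt = √(Z_0·R_L) = √(75 × 239) = √17920

Z_qwt ≈ 134 Ω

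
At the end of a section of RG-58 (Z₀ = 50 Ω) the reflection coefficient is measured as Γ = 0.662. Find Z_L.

Z_L ≈ 246 Ω

Z_L = Z_0·(1 + Γ)/(1 − Γ) = 50·(1.66)/(0.338)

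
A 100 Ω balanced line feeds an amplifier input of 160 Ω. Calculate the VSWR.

For a purely resistive load, VSWR = R_L/Z_0 or Z_0/R_L (whichever > 1) = 160/100

VSWR ≈ 1.6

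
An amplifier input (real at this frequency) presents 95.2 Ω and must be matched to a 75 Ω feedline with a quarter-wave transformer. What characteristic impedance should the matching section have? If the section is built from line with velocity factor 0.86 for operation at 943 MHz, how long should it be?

Z_qwt ≈ 84.5 Ω; length ≈ 6.84 cm

Z_qwt = √(Z_0·R_L) = √(75 × 95.2) = √7140
λ = 0.86·c/f = 0.274 m, so l = λ/4 = 0.0684 m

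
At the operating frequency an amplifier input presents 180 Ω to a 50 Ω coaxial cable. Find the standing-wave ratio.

VSWR ≈ 3.6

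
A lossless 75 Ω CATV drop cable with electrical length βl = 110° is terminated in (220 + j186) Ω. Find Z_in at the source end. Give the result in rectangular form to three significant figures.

tan(βl) = tan(110°) = -2.75
Z_in = Z_0·(Z_L + jZ_0·tanβl)/(Z_0 + jZ_L·tanβl)
     = 75·(220 − j20.1)/(586 − j604)

Z_in ≈ 14.9 + j12.8 Ω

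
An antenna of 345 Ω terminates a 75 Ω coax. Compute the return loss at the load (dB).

Γ = (345 − 75)/(345 + 75) = 0.643
RL = −20·log₁₀|Γ| = −20·log₁₀(0.643)

RL ≈ 3.84 dB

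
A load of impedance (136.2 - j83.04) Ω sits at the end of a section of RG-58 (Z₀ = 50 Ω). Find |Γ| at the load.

Γ = (Z_L − Z_0)/(Z_L + Z_0) = (86.2 − j83.04)/(186.2 − j83.04)
|Γ| = 120/204

|Γ| ≈ 0.587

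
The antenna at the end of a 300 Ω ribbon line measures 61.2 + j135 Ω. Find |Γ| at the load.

|Γ| ≈ 0.711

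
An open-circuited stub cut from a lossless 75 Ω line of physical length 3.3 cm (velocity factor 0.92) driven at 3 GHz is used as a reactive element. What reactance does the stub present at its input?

λ = v/f = 0.92·c / 3 GHz = 0.092 m
βl = 2π·l/λ = 2π × 0.359 = 129°
tan(βl) = -1.23
For an open-circuited stub, Z_in = −jZ_0·cot(βl) = −jZ_0/tan(βl)

X_in ≈ 61 Ω (inductive)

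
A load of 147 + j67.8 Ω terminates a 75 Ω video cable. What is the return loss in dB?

RL ≈ 7.41 dB

Γ = (72 + j67.8)/(222 + j67.8), |Γ| = 0.426
RL = −20·log₁₀|Γ| = −20·log₁₀(0.426)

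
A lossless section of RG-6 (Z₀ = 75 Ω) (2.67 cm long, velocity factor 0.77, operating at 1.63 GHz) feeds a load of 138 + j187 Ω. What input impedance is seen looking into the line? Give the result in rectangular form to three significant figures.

Z_in ≈ 20.8 − j54.1 Ω

λ = v/f = 0.77·c / 1.63 GHz = 0.142 m
βl = 2π·l/λ = 2π × 0.188 = 67.8°
tan(βl) = tan(67.8°) = 2.45
Z_in = Z_0·(Z_L + jZ_0·tanβl)/(Z_0 + jZ_L·tanβl)
     = 75·(138 + j371)/(-384 + j339)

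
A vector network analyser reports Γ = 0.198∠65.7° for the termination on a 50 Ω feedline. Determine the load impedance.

Z_L = Z_0·(1 + Γ)/(1 − Γ) = 50·(1.08 + j0.18)/(0.919 − j0.18)

Z_L ≈ 54.8 + j20.6 Ω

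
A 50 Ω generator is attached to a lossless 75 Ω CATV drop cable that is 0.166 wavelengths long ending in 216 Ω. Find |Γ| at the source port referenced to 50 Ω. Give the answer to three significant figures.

|Γ| ≈ 0.443

βl = 2π × 0.166 = 59.8°
tan(βl) = 1.72
Z_in = Z_0·(Z_L + jZ_0·tanβl)/(Z_0 + jZ_L·tanβl) = 33.5 − j36.9 Ω
Γ_s = (Z_in − Z_s)/(Z_in + Z_s) = (-16.5 − j36.9)/(83.5 − j36.9), |Γ_s| = 0.443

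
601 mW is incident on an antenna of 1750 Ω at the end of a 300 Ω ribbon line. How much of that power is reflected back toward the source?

Γ = (1750 − 300)/(1750 + 300) = 0.707
|Γ|² = 0.5
P_refl = |Γ|²·P_inc = 301 mW, P_del = (1 − |Γ|²)·P_inc = 300 mW

P_reflected ≈ 301 mW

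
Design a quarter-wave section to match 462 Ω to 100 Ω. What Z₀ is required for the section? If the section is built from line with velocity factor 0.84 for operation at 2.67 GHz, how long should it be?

Z_qwt = √(Z_0·R_L) = √(100 × 462) = √46200
λ = 0.84·c/f = 0.0944 m, so l = λ/4 = 0.0236 m

Z_qwt ≈ 215 Ω; length ≈ 2.36 cm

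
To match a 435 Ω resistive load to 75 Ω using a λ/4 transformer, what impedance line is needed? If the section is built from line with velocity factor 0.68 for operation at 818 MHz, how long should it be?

Z_qwt = √(Z_0·R_L) = √(75 × 435) = √32620
λ = 0.68·c/f = 0.249 m, so l = λ/4 = 0.0623 m

Z_qwt ≈ 181 Ω; length ≈ 6.23 cm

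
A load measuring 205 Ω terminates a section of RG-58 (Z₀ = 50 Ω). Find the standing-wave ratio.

VSWR ≈ 4.1

Γ = (205 − 50)/(205 + 50) = 0.608
VSWR = (1 + 0.608)/(1 − 0.608)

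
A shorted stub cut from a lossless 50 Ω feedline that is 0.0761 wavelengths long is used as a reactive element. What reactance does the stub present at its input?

X_in ≈ 25.9 Ω (inductive)

βl = 2π × 0.0761 = 27.4°
tan(βl) = 0.518
For a shorted stub, Z_in = jZ_0·tan(βl)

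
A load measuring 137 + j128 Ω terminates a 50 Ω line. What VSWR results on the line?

VSWR ≈ 5.31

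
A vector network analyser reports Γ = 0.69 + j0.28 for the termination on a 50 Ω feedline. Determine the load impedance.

Z_L = Z_0·(1 + Γ)/(1 − Γ) = 50·(1.69 + j0.28)/(0.31 − j0.28)

Z_L ≈ 128 + j160 Ω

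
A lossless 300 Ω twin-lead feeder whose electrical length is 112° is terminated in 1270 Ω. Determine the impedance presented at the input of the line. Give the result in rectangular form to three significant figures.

tan(βl) = tan(112°) = -2.48
Z_in = Z_0·(Z_L + jZ_0·tanβl)/(Z_0 + jZ_L·tanβl)
     = 300·(1270 − j743)/(300 − j3140)

Z_in ≈ 81.7 + j113 Ω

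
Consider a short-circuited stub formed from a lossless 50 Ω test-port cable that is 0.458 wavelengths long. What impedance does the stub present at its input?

Z_in ≈ −j13.5 Ω

βl = 2π × 0.458 = 165°
tan(βl) = -0.27
For a short-circuited stub, Z_in = jZ_0·tan(βl)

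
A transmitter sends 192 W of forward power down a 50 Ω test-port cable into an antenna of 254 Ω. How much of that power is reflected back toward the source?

Γ = (254 − 50)/(254 + 50) = 0.671
|Γ|² = 0.45
P_refl = |Γ|²·P_inc = 86.5 W, P_del = (1 − |Γ|²)·P_inc = 106 W

P_reflected ≈ 86.5 W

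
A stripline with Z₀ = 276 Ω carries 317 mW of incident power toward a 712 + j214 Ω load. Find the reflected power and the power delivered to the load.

P_reflected ≈ 73.2 mW; P_delivered ≈ 244 mW

|Γ| = |(436 + j214)/(988 + j214)| = 0.48
|Γ|² = 0.231
P_refl = |Γ|²·P_inc = 73.2 mW, P_del = (1 − |Γ|²)·P_inc = 244 mW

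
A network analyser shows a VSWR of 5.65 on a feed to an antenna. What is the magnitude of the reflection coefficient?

|Γ| = (S − 1)/(S + 1) = (5.65 − 1)/(5.65 + 1) = 4.65/6.65

|Γ| ≈ 0.699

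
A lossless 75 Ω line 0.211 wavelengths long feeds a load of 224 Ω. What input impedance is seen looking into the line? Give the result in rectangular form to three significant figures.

βl = 2π × 0.211 = 76°
tan(βl) = tan(76°) = 4
Z_in = Z_0·(Z_L + jZ_0·tanβl)/(Z_0 + jZ_L·tanβl)
     = 75·(224 + j300)/(75 + j896)

Z_in ≈ 26.5 − j16.5 Ω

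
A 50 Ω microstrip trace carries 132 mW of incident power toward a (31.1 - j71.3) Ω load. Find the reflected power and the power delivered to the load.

|Γ| = |(-18.9 − j71.3)/(81.1 − j71.3)| = 0.683
|Γ|² = 0.467
P_refl = |Γ|²·P_inc = 61.6 mW, P_del = (1 − |Γ|²)·P_inc = 70.4 mW

P_reflected ≈ 61.6 mW; P_delivered ≈ 70.4 mW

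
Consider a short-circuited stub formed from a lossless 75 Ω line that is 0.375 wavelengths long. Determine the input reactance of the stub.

βl = 2π × 0.375 = 135°
tan(βl) = -1
For a short-circuited stub, Z_in = jZ_0·tan(βl)

X_in ≈ -75 Ω (capacitive)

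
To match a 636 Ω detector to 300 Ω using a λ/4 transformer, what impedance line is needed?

Z_qwt ≈ 437 Ω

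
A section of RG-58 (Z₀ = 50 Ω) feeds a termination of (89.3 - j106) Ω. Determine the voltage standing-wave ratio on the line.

VSWR ≈ 4.65

Γ = (Z_L − Z_0)/(Z_L + Z_0) = (39.3 − j106)/(139.3 − j106)
|Γ| = 113/175 = 0.646
VSWR = (1 + |Γ|)/(1 − |Γ|) = 1.65/0.354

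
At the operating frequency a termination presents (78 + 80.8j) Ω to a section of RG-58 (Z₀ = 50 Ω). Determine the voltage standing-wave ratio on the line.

VSWR ≈ 3.6

Γ = (Z_L − Z_0)/(Z_L + Z_0) = (28 + j80.8)/(128 + j80.8)
|Γ| = 85.5/151 = 0.565
VSWR = (1 + |Γ|)/(1 − |Γ|) = 1.56/0.435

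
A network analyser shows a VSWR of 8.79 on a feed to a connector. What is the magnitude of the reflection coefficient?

|Γ| ≈ 0.796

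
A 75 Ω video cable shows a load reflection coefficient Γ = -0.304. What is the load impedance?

Z_L ≈ 40 Ω

Z_L = Z_0·(1 + Γ)/(1 − Γ) = 75·(0.696)/(1.3)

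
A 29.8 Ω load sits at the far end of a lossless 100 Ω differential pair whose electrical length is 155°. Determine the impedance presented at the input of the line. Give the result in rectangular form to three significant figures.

Z_in ≈ 35.6 − j41.7 Ω

tan(βl) = tan(155°) = -0.466
Z_in = Z_0·(Z_L + jZ_0·tanβl)/(Z_0 + jZ_L·tanβl)
     = 100·(29.8 − j46.6)/(100 − j13.9)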